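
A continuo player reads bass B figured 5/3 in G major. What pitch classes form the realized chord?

A third above B in this key is D.
A fifth above B in this key is F#.
Together with the bass B, this spells B minor in root position.

B, D, F#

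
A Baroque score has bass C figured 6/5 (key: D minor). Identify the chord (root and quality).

A minor seventh

The figures 6/5 indicate a seventh chord in first inversion.
In first inversion the root lies a sixth above the bass: a sixth above C in D minor is A.
The chord tones are C, E, G, A, giving A minor seventh.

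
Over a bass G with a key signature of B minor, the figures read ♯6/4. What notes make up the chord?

A fourth above G in this key is C#.
A sixth above G in this key is E, raised to E# by the sharp.

G, C#, E#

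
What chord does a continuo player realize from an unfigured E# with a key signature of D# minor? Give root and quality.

An unfigured bass indicates a triad in root position.
In root position the bass is the root, so the root is E#.
The chord tones are E#, G#, B, giving E# diminished.

E# diminished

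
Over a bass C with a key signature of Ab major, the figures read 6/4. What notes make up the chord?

C, F, Ab

A fourth above C in this key is F.
A sixth above C in this key is Ab.
Together with the bass C, this spells F minor in second inversion.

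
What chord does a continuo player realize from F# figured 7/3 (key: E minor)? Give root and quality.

F# half-diminished seventh

The figures 7/3 indicate a seventh chord in root position.
In root position the bass is the root, so the root is F#.
The chord tones are F#, A, C, E, giving F# half-diminished seventh.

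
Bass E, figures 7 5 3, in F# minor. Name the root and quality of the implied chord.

The figures 7 5 3 indicate a seventh chord in root position.
In root position the bass is the root, so the root is E.
The chord tones are E, G#, B, D, giving E dominant seventh.

E dominant seventh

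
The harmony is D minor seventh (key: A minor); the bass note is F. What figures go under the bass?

F is the third of D minor seventh, so the chord is in first inversion.
A seventh chord in first inversion is figured 6/5/3, conventionally abbreviated 6/5.

6/5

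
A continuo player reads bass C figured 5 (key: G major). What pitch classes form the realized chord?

The written figures 5 are shorthand for 5/3: the 3 is implied.
A third above C in this key is E.
A fifth above C in this key is G.
Together with the bass C, this spells C major in root position.

C, E, G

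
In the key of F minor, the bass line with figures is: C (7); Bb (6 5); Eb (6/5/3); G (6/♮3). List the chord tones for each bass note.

C, Eb, G, Bb | Bb, Db, F, G | Eb, G, Bb, C | G, B, Eb

C (7/5/3): C, Eb, G, Bb.
Bb (6/5/3): Bb, Db, F, G.
Eb (6/5/3): Eb, G, Bb, C.
G (6/♮3): G, B, Eb.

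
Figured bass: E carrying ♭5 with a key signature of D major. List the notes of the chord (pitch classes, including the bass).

The written figures ♭5 are shorthand for 5/3: the 3 is implied.
A third above E in this key is G.
A fifth above E in this key is B, lowered to Bb by the flat.
Together with the bass E, this spells E diminished in root position.

E, G, Bb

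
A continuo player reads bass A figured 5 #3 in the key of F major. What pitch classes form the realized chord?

A third above A in this key is C, raised to C# by the sharp.
A fifth above A in this key is E.
Together with the bass A, this spells A major in root position.

A, C#, E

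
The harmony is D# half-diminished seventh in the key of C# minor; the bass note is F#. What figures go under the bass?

6/5

F# is the third of D# half-diminished seventh, so the chord is in first inversion.
A seventh chord in first inversion is figured 6/5/3, conventionally abbreviated 6/5.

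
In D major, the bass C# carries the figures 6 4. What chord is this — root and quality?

F# minor

The figures 6 4 indicate a triad in second inversion.
In second inversion the root lies a fourth above the bass: a fourth above C# in D major is F#.
The chord tones are C#, F#, A, giving F# minor.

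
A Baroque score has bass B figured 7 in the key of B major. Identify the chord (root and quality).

The figures 7 indicate a seventh chord in root position.
In root position the bass is the root, so the root is B.
The chord tones are B, D#, F#, A#, giving B major seventh.

B major seventh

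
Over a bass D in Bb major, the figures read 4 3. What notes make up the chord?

D, F, G, Bb

The written figures 4 3 are shorthand for 6/4/3: the 6 is implied.
A third above D in this key is F.
A fourth above D in this key is G.
A sixth above D in this key is Bb.
Together with the bass D, this spells G minor seventh in second inversion.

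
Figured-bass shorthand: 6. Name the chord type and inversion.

6 is shorthand for 6/3.
Intervals of 6/3 above the bass form a triad; the bass is the third, so this is first inversion.

triad, first inversion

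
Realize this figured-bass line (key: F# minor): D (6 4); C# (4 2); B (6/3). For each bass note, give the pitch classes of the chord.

D (6/4): D, G#, B.
C# (6/4/2): C#, D, F#, A.
B (6/3): B, D, G#.

D, G#, B | C#, D, F#, A | B, D, G#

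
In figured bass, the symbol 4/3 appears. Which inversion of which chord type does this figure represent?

seventh chord, second inversion

4/3 is shorthand for 6/4/3.
Intervals of 6/4/3 above the bass form a seventh chord; the bass is the fifth, so this is second inversion.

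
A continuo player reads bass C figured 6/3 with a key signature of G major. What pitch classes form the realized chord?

C, E, A

A third above C in this key is E.
A sixth above C in this key is A.
Together with the bass C, this spells A minor in first inversion.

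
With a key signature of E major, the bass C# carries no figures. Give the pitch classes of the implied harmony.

C#, E, G#

An unfigured bass implies 5/3.
A third above C# in this key is E.
A fifth above C# in this key is G#.
Together with the bass C#, this spells C# minor in root position.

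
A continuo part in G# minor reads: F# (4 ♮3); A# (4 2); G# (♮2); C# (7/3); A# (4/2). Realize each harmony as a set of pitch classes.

F# (6/4/♮3): F#, A, B, D#.
A# (6/4/2): A#, B, D#, F#.
G# (6/4/♮2): G#, A, C#, E.
C# (7/5/3): C#, E, G#, B.
A# (6/4/2): A#, B, D#, F#.

F#, A, B, D# | A#, B, D#, F# | G#, A, C#, E | C#, E, G#, B | A#, B, D#, F#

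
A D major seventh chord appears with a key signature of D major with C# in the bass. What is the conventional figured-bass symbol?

C# is the seventh of D major seventh, so the chord is in third inversion.
A seventh chord in third inversion is figured 6/4/2, conventionally abbreviated 4/2.

4/2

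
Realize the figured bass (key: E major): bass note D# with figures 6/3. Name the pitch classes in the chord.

D#, F#, B

A third above D# in this key is F#.
A sixth above D# in this key is B.
Together with the bass D#, this spells B major in first inversion.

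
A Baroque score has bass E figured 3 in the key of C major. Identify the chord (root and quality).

The figures 3 indicate a triad in root position.
In root position the bass is the root, so the root is E.
The chord tones are E, G, B, giving E minor.

E minor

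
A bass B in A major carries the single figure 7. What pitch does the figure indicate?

A

Counting 6 letter steps above B lands on A; in A major, that letter is A.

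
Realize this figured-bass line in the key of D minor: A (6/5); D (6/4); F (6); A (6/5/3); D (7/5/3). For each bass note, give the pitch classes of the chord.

A (6/5/3): A, C, E, F.
D (6/4): D, G, Bb.
F (6/3): F, A, D.
A (6/5/3): A, C, E, F.
D (7/5/3): D, F, A, C.

A, C, E, F | D, G, Bb | F, A, D | A, C, E, F | D, F, A, C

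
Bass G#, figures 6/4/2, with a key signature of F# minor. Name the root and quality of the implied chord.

A major seventh

The figures 6/4/2 indicate a seventh chord in third inversion.
In third inversion the root lies a second above the bass: a second above G# in F# minor is A.
The chord tones are G#, A, C#, E, giving A major seventh.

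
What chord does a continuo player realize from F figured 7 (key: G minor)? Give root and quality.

F dominant seventh

The figures 7 indicate a seventh chord in root position.
In root position the bass is the root, so the root is F.
The chord tones are F, A, C, Eb, giving F dominant seventh.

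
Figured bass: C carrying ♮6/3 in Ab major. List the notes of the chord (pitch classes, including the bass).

C, Eb, A

A third above C in this key is Eb.
A sixth above C in this key is Ab, made natural (A) by the ♮ figure.
Together with the bass C, this spells A diminished in first inversion.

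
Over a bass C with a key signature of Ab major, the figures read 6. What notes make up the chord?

The written figures 6 are shorthand for 6/3: the 3 is implied.
A third above C in this key is Eb.
A sixth above C in this key is Ab.
Together with the bass C, this spells Ab major in first inversion.

C, Eb, Ab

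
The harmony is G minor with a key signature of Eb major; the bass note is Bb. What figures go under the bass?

6

Bb is the third of G minor, so the chord is in first inversion.
A triad in first inversion is figured 6/3, conventionally abbreviated 6.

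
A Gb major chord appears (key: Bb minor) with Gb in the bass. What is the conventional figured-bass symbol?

Gb is the root of Gb major, so the chord is in root position.
A triad in root position is figured 5/3, conventionally abbreviated (no figures — root-position triad).

no figures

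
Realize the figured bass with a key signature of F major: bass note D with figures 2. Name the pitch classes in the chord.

D, E, G, Bb

The written figures 2 are shorthand for 6/4/2: the 6/4 are implied.
A second above D in this key is E.
A fourth above D in this key is G.
A sixth above D in this key is Bb.
Together with the bass D, this spells E half-diminished seventh in third inversion.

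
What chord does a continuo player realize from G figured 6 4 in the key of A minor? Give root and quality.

The figures 6 4 indicate a triad in second inversion.
In second inversion the root lies a fourth above the bass: a fourth above G in A minor is C.
The chord tones are G, C, E, giving C major.

C major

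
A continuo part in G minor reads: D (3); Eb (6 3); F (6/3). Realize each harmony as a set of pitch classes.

D, F, A | Eb, G, C | F, A, D

D (5/3): D, F, A.
Eb (6/3): Eb, G, C.
F (6/3): F, A, D.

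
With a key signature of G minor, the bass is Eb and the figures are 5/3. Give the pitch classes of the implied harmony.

Eb, G, Bb

A third above Eb in this key is G.
A fifth above Eb in this key is Bb.
Together with the bass Eb, this spells Eb major in root position.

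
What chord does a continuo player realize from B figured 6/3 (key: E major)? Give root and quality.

The figures 6/3 indicate a triad in first inversion.
In first inversion the root lies a sixth above the bass: a sixth above B in E major is G#.
The chord tones are B, D#, G#, giving G# minor.

G# minor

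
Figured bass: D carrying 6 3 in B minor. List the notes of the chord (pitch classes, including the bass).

D, F#, B

A third above D in this key is F#.
A sixth above D in this key is B.
Together with the bass D, this spells B minor in first inversion.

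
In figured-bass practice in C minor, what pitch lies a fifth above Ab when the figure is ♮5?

E

Counting 4 letter steps above Ab lands on E; in C minor, that letter is Eb.
The ♮5 figure makes it natural, giving E.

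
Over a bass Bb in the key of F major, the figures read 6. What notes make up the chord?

Bb, D, G

The written figures 6 are shorthand for 6/3: the 3 is implied.
A third above Bb in this key is D.
A sixth above Bb in this key is G.
Together with the bass Bb, this spells G minor in first inversion.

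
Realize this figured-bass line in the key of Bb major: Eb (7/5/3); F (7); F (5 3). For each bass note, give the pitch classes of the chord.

Eb, G, Bb, D | F, A, C, Eb | F, A, C

Eb (7/5/3): Eb, G, Bb, D.
F (7/5/3): F, A, C, Eb.
F (5/3): F, A, C.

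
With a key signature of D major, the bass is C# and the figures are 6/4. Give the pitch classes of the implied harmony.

C#, F#, A

A fourth above C# in this key is F#.
A sixth above C# in this key is A.
Together with the bass C#, this spells F# minor in second inversion.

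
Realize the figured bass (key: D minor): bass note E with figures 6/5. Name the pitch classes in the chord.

E, G, Bb, C

The written figures 6/5 are shorthand for 6/5/3: the 3 is implied.
A third above E in this key is G.
A fifth above E in this key is Bb.
A sixth above E in this key is C.
Together with the bass E, this spells C dominant seventh in first inversion.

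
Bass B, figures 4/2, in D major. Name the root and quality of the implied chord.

C# half-diminished seventh

The figures 4/2 indicate a seventh chord in third inversion.
In third inversion the root lies a second above the bass: a second above B in D major is C#.
The chord tones are B, C#, E, G, giving C# half-diminished seventh.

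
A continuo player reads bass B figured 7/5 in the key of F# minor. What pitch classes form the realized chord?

B, D, F#, A

The written figures 7/5 are shorthand for 7/5/3: the 3 is implied.
A third above B in this key is D.
A fifth above B in this key is F#.
A seventh above B in this key is A.
Together with the bass B, this spells B minor seventh in root position.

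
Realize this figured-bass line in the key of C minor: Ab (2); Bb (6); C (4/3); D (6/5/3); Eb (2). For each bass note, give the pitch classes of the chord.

Ab, Bb, D, F | Bb, D, G | C, Eb, F, Ab | D, F, Ab, Bb | Eb, F, Ab, C

Ab (6/4/2): Ab, Bb, D, F.
Bb (6/3): Bb, D, G.
C (6/4/3): C, Eb, F, Ab.
D (6/5/3): D, F, Ab, Bb.
Eb (6/4/2): Eb, F, Ab, C.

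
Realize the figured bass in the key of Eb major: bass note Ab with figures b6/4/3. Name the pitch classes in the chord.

Ab, C, D, Fb

A third above Ab in this key is C.
A fourth above Ab in this key is D.
A sixth above Ab in this key is F, lowered to Fb by the flat.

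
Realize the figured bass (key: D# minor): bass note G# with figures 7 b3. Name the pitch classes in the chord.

The written figures 7 b3 are shorthand for 7/5/3: the 5 is implied.
A third above G# in this key is B, lowered to Bb by the flat.
A fifth above G# in this key is D#.
A seventh above G# in this key is F#.

G#, Bb, D#, F#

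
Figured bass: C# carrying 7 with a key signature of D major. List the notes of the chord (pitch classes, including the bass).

The written figures 7 are shorthand for 7/5/3: the 5/3 are implied.
A third above C# in this key is E.
A fifth above C# in this key is G.
A seventh above C# in this key is B.
Together with the bass C#, this spells C# half-diminished seventh in root position.

C#, E, G, B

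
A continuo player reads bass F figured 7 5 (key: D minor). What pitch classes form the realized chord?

The written figures 7 5 are shorthand for 7/5/3: the 3 is implied.
A third above F in this key is A.
A fifth above F in this key is C.
A seventh above F in this key is E.
Together with the bass F, this spells F major seventh in root position.

F, A, C, E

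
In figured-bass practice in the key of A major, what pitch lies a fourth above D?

Counting 3 letter steps above D lands on G; in A major, that letter is G#.

G#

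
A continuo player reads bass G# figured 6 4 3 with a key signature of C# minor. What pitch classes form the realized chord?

G#, B, C#, E

A third above G# in this key is B.
A fourth above G# in this key is C#.
A sixth above G# in this key is E.
Together with the bass G#, this spells C# minor seventh in second inversion.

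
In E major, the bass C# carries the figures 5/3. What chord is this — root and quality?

The figures 5/3 indicate a triad in root position.
In root position the bass is the root, so the root is C#.
The chord tones are C#, E, G#, giving C# minor.

C# minor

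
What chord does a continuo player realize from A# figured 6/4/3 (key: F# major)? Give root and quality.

The figures 6/4/3 indicate a seventh chord in second inversion.
In second inversion the root lies a fourth above the bass: a fourth above A# in F# major is D#.
The chord tones are A#, C#, D#, F#, giving D# minor seventh.

D# minor seventh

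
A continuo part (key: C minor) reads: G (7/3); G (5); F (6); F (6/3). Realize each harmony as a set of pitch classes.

G (7/5/3): G, Bb, D, F.
G (5/3): G, Bb, D.
F (6/3): F, Ab, D.
F (6/3): F, Ab, D.

G, Bb, D, F | G, Bb, D | F, Ab, D | F, Ab, D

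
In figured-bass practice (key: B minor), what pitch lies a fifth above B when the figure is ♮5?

F

Counting 4 letter steps above B lands on F; in B minor, that letter is F#.
The ♮5 figure makes it natural, giving F.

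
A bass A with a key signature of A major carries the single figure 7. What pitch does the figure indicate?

G#

Counting 6 letter steps above A lands on G; in A major, that letter is G#.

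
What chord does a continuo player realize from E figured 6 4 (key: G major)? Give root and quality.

The figures 6 4 indicate a triad in second inversion.
In second inversion the root lies a fourth above the bass: a fourth above E in G major is A.
The chord tones are E, A, C, giving A minor.

A minor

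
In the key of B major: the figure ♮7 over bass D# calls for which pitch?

Counting 6 letter steps above D# lands on C; in B major, that letter is C#.
The ♮7 figure makes it natural, giving C.

C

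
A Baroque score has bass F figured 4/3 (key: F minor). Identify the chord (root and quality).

Bb minor seventh

The figures 4/3 indicate a seventh chord in second inversion.
In second inversion the root lies a fourth above the bass: a fourth above F in F minor is Bb.
The chord tones are F, Ab, Bb, Db, giving Bb minor seventh.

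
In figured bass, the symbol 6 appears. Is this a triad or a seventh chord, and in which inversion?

6 is shorthand for 6/3.
Intervals of 6/3 above the bass form a triad; the bass is the third, so this is first inversion.

triad, first inversion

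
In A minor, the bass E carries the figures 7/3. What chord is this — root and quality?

The figures 7/3 indicate a seventh chord in root position.
In root position the bass is the root, so the root is E.
The chord tones are E, G, B, D, giving E minor seventh.

E minor seventh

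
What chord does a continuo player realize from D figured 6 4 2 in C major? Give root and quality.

The figures 6 4 2 indicate a seventh chord in third inversion.
In third inversion the root lies a second above the bass: a second above D in C major is E.
The chord tones are D, E, G, B, giving E minor seventh.

E minor seventh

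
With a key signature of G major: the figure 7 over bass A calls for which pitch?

G

Counting 6 letter steps above A lands on G; in G major, that letter is G.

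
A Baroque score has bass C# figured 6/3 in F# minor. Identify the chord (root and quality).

The figures 6/3 indicate a triad in first inversion.
In first inversion the root lies a sixth above the bass: a sixth above C# in F# minor is A.
The chord tones are C#, E, A, giving A major.

A major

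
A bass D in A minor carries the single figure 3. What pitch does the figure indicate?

F

Counting 2 letter steps above D lands on F; in A minor, that letter is F.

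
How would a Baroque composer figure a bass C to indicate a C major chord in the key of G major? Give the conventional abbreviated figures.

no figures

C is the root of C major, so the chord is in root position.
A triad in root position is figured 5/3, conventionally abbreviated (no figures — root-position triad).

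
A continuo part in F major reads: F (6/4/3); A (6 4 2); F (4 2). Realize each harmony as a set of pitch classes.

F, A, Bb, D | A, Bb, D, F | F, G, Bb, D

F (6/4/3): F, A, Bb, D.
A (6/4/2): A, Bb, D, F.
F (6/4/2): F, G, Bb, D.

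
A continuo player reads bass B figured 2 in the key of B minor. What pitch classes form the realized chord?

B, C#, E, G

The written figures 2 are shorthand for 6/4/2: the 6/4 are implied.
A second above B in this key is C#.
A fourth above B in this key is E.
A sixth above B in this key is G.
Together with the bass B, this spells C# half-diminished seventh in third inversion.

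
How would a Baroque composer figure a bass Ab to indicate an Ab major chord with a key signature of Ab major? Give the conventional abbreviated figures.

Ab is the root of Ab major, so the chord is in root position.
A triad in root position is figured 5/3, conventionally abbreviated (no figures — root-position triad).

no figures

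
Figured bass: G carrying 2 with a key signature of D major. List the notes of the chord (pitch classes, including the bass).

The written figures 2 are shorthand for 6/4/2: the 6/4 are implied.
A second above G in this key is A.
A fourth above G in this key is C#.
A sixth above G in this key is E.
Together with the bass G, this spells A dominant seventh in third inversion.

G, A, C#, E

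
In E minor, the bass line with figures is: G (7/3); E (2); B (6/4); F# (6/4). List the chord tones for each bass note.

G, B, D, F# | E, F#, A, C | B, E, G | F#, B, D

G (7/5/3): G, B, D, F#.
E (6/4/2): E, F#, A, C.
B (6/4): B, E, G.
F# (6/4): F#, B, D.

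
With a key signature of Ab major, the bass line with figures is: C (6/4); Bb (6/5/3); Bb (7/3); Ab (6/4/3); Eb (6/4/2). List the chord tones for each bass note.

C (6/4): C, F, Ab.
Bb (6/5/3): Bb, Db, F, G.
Bb (7/5/3): Bb, Db, F, Ab.
Ab (6/4/3): Ab, C, Db, F.
Eb (6/4/2): Eb, F, Ab, C.

C, F, Ab | Bb, Db, F, G | Bb, Db, F, Ab | Ab, C, Db, F | Eb, F, Ab, C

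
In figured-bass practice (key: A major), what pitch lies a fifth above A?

E

Counting 4 letter steps above A lands on E; in A major, that letter is E.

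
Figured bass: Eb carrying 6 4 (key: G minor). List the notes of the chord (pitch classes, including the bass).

Eb, A, C

A fourth above Eb in this key is A.
A sixth above Eb in this key is C.
Together with the bass Eb, this spells A diminished in second inversion.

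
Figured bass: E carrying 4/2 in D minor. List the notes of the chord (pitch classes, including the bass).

The written figures 4/2 are shorthand for 6/4/2: the 6 is implied.
A second above E in this key is F.
A fourth above E in this key is A.
A sixth above E in this key is C.
Together with the bass E, this spells F major seventh in third inversion.

E, F, A, C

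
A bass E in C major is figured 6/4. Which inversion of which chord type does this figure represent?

Intervals of 6/4 above the bass form a triad; the bass is the fifth, so this is second inversion.

triad, second inversion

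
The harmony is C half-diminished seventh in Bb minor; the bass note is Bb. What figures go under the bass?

Bb is the seventh of C half-diminished seventh, so the chord is in third inversion.
A seventh chord in third inversion is figured 6/4/2, conventionally abbreviated 4/2.

4/2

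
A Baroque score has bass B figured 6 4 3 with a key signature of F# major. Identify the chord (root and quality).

The figures 6 4 3 indicate a seventh chord in second inversion.
In second inversion the root lies a fourth above the bass: a fourth above B in F# major is E#.
The chord tones are B, D#, E#, G#, giving E# half-diminished seventh.

E# half-diminished seventh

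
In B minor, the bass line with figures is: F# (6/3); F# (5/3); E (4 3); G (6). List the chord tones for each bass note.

F# (6/3): F#, A, D.
F# (5/3): F#, A, C#.
E (6/4/3): E, G, A, C#.
G (6/3): G, B, E.

F#, A, D | F#, A, C# | E, G, A, C# | G, B, E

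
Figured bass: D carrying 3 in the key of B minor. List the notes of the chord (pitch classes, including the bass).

D, F#, A

The written figures 3 are shorthand for 5/3: the 5 is implied.
A third above D in this key is F#.
A fifth above D in this key is A.
Together with the bass D, this spells D major in root position.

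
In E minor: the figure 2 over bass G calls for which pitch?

A

Counting 1 letter step above G lands on A; in E minor, that letter is A.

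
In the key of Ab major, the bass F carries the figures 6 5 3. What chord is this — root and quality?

Db major seventh

The figures 6 5 3 indicate a seventh chord in first inversion.
In first inversion the root lies a sixth above the bass: a sixth above F in Ab major is Db.
The chord tones are F, Ab, C, Db, giving Db major seventh.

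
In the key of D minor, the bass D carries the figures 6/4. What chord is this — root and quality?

The figures 6/4 indicate a triad in second inversion.
In second inversion the root lies a fourth above the bass: a fourth above D in D minor is G.
The chord tones are D, G, Bb, giving G minor.

G minor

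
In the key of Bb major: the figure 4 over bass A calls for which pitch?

D

Counting 3 letter steps above A lands on D; in Bb major, that letter is D.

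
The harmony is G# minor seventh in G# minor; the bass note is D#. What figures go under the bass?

4/3

D# is the fifth of G# minor seventh, so the chord is in second inversion.
A seventh chord in second inversion is figured 6/4/3, conventionally abbreviated 4/3.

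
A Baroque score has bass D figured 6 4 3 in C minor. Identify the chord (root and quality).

The figures 6 4 3 indicate a seventh chord in second inversion.
In second inversion the root lies a fourth above the bass: a fourth above D in C minor is G.
The chord tones are D, F, G, Bb, giving G minor seventh.

G minor seventh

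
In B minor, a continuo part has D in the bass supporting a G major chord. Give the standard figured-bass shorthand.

D is the fifth of G major, so the chord is in second inversion.
A triad in second inversion is figured 6/4, conventionally abbreviated 6/4.

6/4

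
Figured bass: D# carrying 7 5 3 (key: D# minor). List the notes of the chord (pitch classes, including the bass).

D#, F#, A#, C#

A third above D# in this key is F#.
A fifth above D# in this key is A#.
A seventh above D# in this key is C#.
Together with the bass D#, this spells D# minor seventh in root position.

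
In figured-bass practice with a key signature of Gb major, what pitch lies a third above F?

Counting 2 letter steps above F lands on A; in Gb major, that letter is Ab.

Ab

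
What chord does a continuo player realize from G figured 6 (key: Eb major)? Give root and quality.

The figures 6 indicate a triad in first inversion.
In first inversion the root lies a sixth above the bass: a sixth above G in Eb major is Eb.
The chord tones are G, Bb, Eb, giving Eb major.

Eb major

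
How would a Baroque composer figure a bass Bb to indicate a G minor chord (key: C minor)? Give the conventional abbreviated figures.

6

Bb is the third of G minor, so the chord is in first inversion.
A triad in first inversion is figured 6/3, conventionally abbreviated 6.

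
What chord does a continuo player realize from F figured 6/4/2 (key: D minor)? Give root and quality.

G minor seventh

The figures 6/4/2 indicate a seventh chord in third inversion.
In third inversion the root lies a second above the bass: a second above F in D minor is G.
The chord tones are F, G, Bb, D, giving G minor seventh.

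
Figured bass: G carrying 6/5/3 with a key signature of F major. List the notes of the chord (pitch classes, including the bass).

A third above G in this key is Bb.
A fifth above G in this key is D.
A sixth above G in this key is E.
Together with the bass G, this spells E half-diminished seventh in first inversion.

G, Bb, D, E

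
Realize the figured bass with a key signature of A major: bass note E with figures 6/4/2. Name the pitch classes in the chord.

A second above E in this key is F#.
A fourth above E in this key is A.
A sixth above E in this key is C#.
Together with the bass E, this spells F# minor seventh in third inversion.

E, F#, A, C#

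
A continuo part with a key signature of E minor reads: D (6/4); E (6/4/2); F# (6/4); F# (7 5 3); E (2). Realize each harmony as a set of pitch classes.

D, G, B | E, F#, A, C | F#, B, D | F#, A, C, E | E, F#, A, C

D (6/4): D, G, B.
E (6/4/2): E, F#, A, C.
F# (6/4): F#, B, D.
F# (7/5/3): F#, A, C, E.
E (6/4/2): E, F#, A, C.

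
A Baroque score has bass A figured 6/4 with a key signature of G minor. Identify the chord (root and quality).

D minor

The figures 6/4 indicate a triad in second inversion.
In second inversion the root lies a fourth above the bass: a fourth above A in G minor is D.
The chord tones are A, D, F, giving D minor.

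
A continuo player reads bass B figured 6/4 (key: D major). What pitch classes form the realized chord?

A fourth above B in this key is E.
A sixth above B in this key is G.
Together with the bass B, this spells E minor in second inversion.

B, E, G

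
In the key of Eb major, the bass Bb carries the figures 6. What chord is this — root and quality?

G minor

The figures 6 indicate a triad in first inversion.
In first inversion the root lies a sixth above the bass: a sixth above Bb in Eb major is G.
The chord tones are Bb, D, G, giving G minor.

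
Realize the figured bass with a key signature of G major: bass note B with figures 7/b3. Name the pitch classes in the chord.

The written figures 7/b3 are shorthand for 7/5/3: the 5 is implied.
A third above B in this key is D, lowered to Db by the flat.
A fifth above B in this key is F#.
A seventh above B in this key is A.

B, Db, F#, A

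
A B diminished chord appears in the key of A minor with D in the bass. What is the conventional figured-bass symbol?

6

D is the third of B diminished, so the chord is in first inversion.
A triad in first inversion is figured 6/3, conventionally abbreviated 6.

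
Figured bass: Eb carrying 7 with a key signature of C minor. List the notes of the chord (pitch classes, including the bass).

The written figures 7 are shorthand for 7/5/3: the 5/3 are implied.
A third above Eb in this key is G.
A fifth above Eb in this key is Bb.
A seventh above Eb in this key is D.
Together with the bass Eb, this spells Eb major seventh in root position.

Eb, G, Bb, D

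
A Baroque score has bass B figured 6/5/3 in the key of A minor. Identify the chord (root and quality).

The figures 6/5/3 indicate a seventh chord in first inversion.
In first inversion the root lies a sixth above the bass: a sixth above B in A minor is G.
The chord tones are B, D, F, G, giving G dominant seventh.

G dominant seventh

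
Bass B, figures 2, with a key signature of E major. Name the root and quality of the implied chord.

The figures 2 indicate a seventh chord in third inversion.
In third inversion the root lies a second above the bass: a second above B in E major is C#.
The chord tones are B, C#, E, G#, giving C# minor seventh.

C# minor seventh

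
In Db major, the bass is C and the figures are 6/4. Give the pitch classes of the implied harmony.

C, F, Ab

A fourth above C in this key is F.
A sixth above C in this key is Ab.
Together with the bass C, this spells F minor in second inversion.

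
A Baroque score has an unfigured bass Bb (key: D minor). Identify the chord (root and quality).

Bb major

An unfigured bass indicates a triad in root position.
In root position the bass is the root, so the root is Bb.
The chord tones are Bb, D, F, giving Bb major.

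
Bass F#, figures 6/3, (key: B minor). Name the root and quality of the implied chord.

The figures 6/3 indicate a triad in first inversion.
In first inversion the root lies a sixth above the bass: a sixth above F# in B minor is D.
The chord tones are F#, A, D, giving D major.

D major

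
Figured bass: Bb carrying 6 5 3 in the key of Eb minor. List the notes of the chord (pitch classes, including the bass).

Bb, Db, F, Gb

A third above Bb in this key is Db.
A fifth above Bb in this key is F.
A sixth above Bb in this key is Gb.
Together with the bass Bb, this spells Gb major seventh in first inversion.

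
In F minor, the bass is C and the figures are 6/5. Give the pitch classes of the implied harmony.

The written figures 6/5 are shorthand for 6/5/3: the 3 is implied.
A third above C in this key is Eb.
A fifth above C in this key is G.
A sixth above C in this key is Ab.
Together with the bass C, this spells Ab major seventh in first inversion.

C, Eb, G, Ab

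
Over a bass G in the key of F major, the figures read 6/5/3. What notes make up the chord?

A third above G in this key is Bb.
A fifth above G in this key is D.
A sixth above G in this key is E.
Together with the bass G, this spells E half-diminished seventh in first inversion.

G, Bb, D, E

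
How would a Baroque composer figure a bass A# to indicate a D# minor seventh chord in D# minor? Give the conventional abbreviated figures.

4/3

A# is the fifth of D# minor seventh, so the chord is in second inversion.
A seventh chord in second inversion is figured 6/4/3, conventionally abbreviated 4/3.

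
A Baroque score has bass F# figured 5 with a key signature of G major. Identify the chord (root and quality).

F# diminished

The figures 5 indicate a triad in root position.
In root position the bass is the root, so the root is F#.
The chord tones are F#, A, C, giving F# diminished.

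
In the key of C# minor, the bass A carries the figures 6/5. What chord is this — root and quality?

F# minor seventh

The figures 6/5 indicate a seventh chord in first inversion.
In first inversion the root lies a sixth above the bass: a sixth above A in C# minor is F#.
The chord tones are A, C#, E, F#, giving F# minor seventh.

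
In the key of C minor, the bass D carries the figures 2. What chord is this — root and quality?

The figures 2 indicate a seventh chord in third inversion.
In third inversion the root lies a second above the bass: a second above D in C minor is Eb.
The chord tones are D, Eb, G, Bb, giving Eb major seventh.

Eb major seventh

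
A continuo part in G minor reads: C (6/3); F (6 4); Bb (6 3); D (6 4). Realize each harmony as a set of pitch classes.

C (6/3): C, Eb, A.
F (6/4): F, Bb, D.
Bb (6/3): Bb, D, G.
D (6/4): D, G, Bb.

C, Eb, A | F, Bb, D | Bb, D, G | D, G, Bb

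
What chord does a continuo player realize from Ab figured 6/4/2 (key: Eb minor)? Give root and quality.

The figures 6/4/2 indicate a seventh chord in third inversion.
In third inversion the root lies a second above the bass: a second above Ab in Eb minor is Bb.
The chord tones are Ab, Bb, Db, F, giving Bb minor seventh.

Bb minor seventh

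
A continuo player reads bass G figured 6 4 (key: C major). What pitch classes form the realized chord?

A fourth above G in this key is C.
A sixth above G in this key is E.
Together with the bass G, this spells C major in second inversion.

G, C, E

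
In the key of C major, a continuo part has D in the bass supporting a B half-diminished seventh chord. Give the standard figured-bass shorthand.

D is the third of B half-diminished seventh, so the chord is in first inversion.
A seventh chord in first inversion is figured 6/5/3, conventionally abbreviated 6/5.

6/5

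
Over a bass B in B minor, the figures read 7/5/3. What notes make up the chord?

A third above B in this key is D.
A fifth above B in this key is F#.
A seventh above B in this key is A.
Together with the bass B, this spells B minor seventh in root position.

B, D, F#, A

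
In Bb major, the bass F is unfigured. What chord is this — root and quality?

F major

An unfigured bass indicates a triad in root position.
In root position the bass is the root, so the root is F.
The chord tones are F, A, C, giving F major.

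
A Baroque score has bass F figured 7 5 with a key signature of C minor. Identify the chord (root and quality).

The figures 7 5 indicate a seventh chord in root position.
In root position the bass is the root, so the root is F.
The chord tones are F, Ab, C, Eb, giving F minor seventh.

F minor seventh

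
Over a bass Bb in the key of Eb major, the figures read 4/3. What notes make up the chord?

The written figures 4/3 are shorthand for 6/4/3: the 6 is implied.
A third above Bb in this key is D.
A fourth above Bb in this key is Eb.
A sixth above Bb in this key is G.
Together with the bass Bb, this spells Eb major seventh in second inversion.

Bb, D, Eb, G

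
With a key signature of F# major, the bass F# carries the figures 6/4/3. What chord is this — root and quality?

B major seventh

The figures 6/4/3 indicate a seventh chord in second inversion.
In second inversion the root lies a fourth above the bass: a fourth above F# in F# major is B.
The chord tones are F#, A#, B, D#, giving B major seventh.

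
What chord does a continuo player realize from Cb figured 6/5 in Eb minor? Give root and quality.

The figures 6/5 indicate a seventh chord in first inversion.
In first inversion the root lies a sixth above the bass: a sixth above Cb in Eb minor is Ab.
The chord tones are Cb, Eb, Gb, Ab, giving Ab minor seventh.

Ab minor seventh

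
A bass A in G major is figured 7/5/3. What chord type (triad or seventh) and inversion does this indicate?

Intervals of 7/5/3 above the bass form a seventh chord; the bass is the root, so this is root position.

seventh chord, root position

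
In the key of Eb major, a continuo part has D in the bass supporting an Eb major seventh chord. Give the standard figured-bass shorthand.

4/2

D is the seventh of Eb major seventh, so the chord is in third inversion.
A seventh chord in third inversion is figured 6/4/2, conventionally abbreviated 4/2.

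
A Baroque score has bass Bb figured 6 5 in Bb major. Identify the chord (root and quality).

G minor seventh

The figures 6 5 indicate a seventh chord in first inversion.
In first inversion the root lies a sixth above the bass: a sixth above Bb in Bb major is G.
The chord tones are Bb, D, F, G, giving G minor seventh.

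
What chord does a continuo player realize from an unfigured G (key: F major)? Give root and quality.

G minor

An unfigured bass indicates a triad in root position.
In root position the bass is the root, so the root is G.
The chord tones are G, Bb, D, giving G minor.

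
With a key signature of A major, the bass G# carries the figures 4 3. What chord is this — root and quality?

C# minor seventh

The figures 4 3 indicate a seventh chord in second inversion.
In second inversion the root lies a fourth above the bass: a fourth above G# in A major is C#.
The chord tones are G#, B, C#, E, giving C# minor seventh.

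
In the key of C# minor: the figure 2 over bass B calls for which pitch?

Counting 1 letter step above B lands on C; in C# minor, that letter is C#.

C#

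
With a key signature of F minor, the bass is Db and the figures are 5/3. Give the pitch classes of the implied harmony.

Db, F, Ab

A third above Db in this key is F.
A fifth above Db in this key is Ab.
Together with the bass Db, this spells Db major in root position.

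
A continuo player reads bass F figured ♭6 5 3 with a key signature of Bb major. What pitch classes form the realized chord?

F, A, C, Db

A third above F in this key is A.
A fifth above F in this key is C.
A sixth above F in this key is D, lowered to Db by the flat.
Together with the bass F, this spells Db augmented major seventh in first inversion.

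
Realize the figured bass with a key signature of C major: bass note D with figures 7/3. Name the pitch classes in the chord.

D, F, A, C

The written figures 7/3 are shorthand for 7/5/3: the 5 is implied.
A third above D in this key is F.
A fifth above D in this key is A.
A seventh above D in this key is C.
Together with the bass D, this spells D minor seventh in root position.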